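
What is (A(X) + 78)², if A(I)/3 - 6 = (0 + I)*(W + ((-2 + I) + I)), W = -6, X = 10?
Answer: 207936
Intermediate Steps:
A(I) = 18 + 3*I*(-8 + 2*I) (A(I) = 18 + 3*((0 + I)*(-6 + ((-2 + I) + I))) = 18 + 3*(I*(-6 + (-2 + 2*I))) = 18 + 3*(I*(-8 + 2*I)) = 18 + 3*I*(-8 + 2*I))
(A(X) + 78)² = ((18 - 24*10 + 6*10²) + 78)² = ((18 - 240 + 6*100) + 78)² = ((18 - 240 + 600) + 78)² = (378 + 78)² = 456² = 207936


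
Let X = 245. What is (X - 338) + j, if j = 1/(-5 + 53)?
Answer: -4463/48 ≈ -92.979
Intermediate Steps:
j = 1/48 ≈ 0.020833
(X - 338) + j = (245 - 338) + 1/48 = -93 + 1/48 = -4463/48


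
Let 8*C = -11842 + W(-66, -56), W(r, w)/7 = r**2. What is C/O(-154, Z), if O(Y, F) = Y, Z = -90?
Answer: -9325/616 ≈ -15.138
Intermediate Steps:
W(r, w) = 7*r**2
C = 9325/4 (C = (-11842 + 7*(-66)**2)/8 = (-11842 + 7*4356)/8 = (-11842 + 30492)/8 = (1/8)*18650 = 9325/4 ≈ 2331.3)
C/O(-154, Z) = (9325/4)/(-154) = (9325/4)*(-1/154) = -9325/616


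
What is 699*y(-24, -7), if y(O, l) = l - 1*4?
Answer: -7689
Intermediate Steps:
y(O, l) = -4 + l (y(O, l) = l - 4 = -4 + l)
699*y(-24, -7) = 699*(-4 - 7) = 699*(-11) = -7689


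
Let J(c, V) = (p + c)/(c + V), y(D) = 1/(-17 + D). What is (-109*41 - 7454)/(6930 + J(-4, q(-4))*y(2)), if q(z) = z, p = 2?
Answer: -715380/415799 ≈ -1.7205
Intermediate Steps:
J(c, V) = (2 + c)/(V + c) (J(c, V) = (2 + c)/(c + V) = (2 + c)/(V + c))
(-109*41 - 7454)/(6930 + J(-4, q(-4))*y(2)) = (-109*41 - 7454)/(6930 + ((2 - 4)/(-4 - 4))/(-17 + 2)) = (-4469 - 7454)/(6930 + (-2/(-8))/(-15)) = -11923/(6930 - 1/8*(-2)*(-1/15)) = -11923/(6930 + (1/4)*(-1/15)) = -11923/(6930 - 1/60) = -11923/415799/60 = -11923*60/415799 = -715380/415799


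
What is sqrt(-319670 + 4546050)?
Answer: 2*sqrt(1056595) ≈ 2055.8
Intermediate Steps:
sqrt(-319670 + 4546050) = sqrt(4226380) = 2*sqrt(1056595)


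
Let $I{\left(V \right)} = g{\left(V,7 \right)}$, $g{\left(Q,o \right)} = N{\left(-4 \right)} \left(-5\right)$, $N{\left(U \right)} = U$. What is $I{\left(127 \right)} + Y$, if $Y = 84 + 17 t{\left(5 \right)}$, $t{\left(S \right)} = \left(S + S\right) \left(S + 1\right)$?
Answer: $1124$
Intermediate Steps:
$t{\left(S \right)} = 2 S \left(1 + S\right)$
$g{\left(Q,o \right)} = 20$ ($g{\left(Q,o \right)} = \left(-4\right) \left(-5\right) = 20$)
$I{\left(V \right)} = 20$
$Y = 1104$ ($Y = 84 + 17 \cdot 2 \cdot 5 \left(1 + 5\right) = 84 + 17 \cdot 2 \cdot 5 \cdot 6 = 84 + 17 \cdot 60 = 84 + 1020 = 1104$)
$I{\left(127 \right)} + Y = 20 + 1104 = 1124$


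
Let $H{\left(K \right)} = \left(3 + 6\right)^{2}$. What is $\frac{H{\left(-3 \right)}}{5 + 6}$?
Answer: $\frac{81}{11} \approx 7.3636$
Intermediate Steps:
$H{\left(K \right)} = 81$ ($H{\left(K \right)} = 9^{2} = 81$)
$\frac{H{\left(-3 \right)}}{5 + 6} = \frac{1}{5 + 6} \cdot 81 = \frac{1}{11} \cdot 81 = \frac{81}{11}$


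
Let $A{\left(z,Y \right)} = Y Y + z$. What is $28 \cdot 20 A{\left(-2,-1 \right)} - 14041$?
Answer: $-14601$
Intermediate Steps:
$A{\left(z,Y \right)} = z + Y^{2}$ ($A{\left(z,Y \right)} = Y^{2} + z = z + Y^{2}$)
$28 \cdot 20 A{\left(-2,-1 \right)} - 14041 = 28 \cdot 20 \left(-2 + \left(-1\right)^{2}\right) - 14041 = 560 \left(-2 + 1\right) - 14041 = 560 \left(-1\right) - 14041 = -560 - 14041 = -14601$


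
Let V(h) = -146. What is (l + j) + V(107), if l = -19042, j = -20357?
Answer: -39545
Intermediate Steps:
(l + j) + V(107) = (-19042 - 20357) - 146 = -39399 - 146 = -39545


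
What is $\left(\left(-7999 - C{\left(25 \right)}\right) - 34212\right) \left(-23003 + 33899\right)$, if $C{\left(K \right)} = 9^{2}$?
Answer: $-460813632$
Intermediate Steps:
$C{\left(K \right)} = 81$
$\left(\left(-7999 - C{\left(25 \right)}\right) - 34212\right) \left(-23003 + 33899\right) = \left(\left(-7999 - 81\right) - 34212\right) \left(-23003 + 33899\right) = \left(\left(-7999 - 81\right) - 34212\right) 10896 = \left(-8080 - 34212\right) 10896 = \left(-42292\right) 10896 = -460813632$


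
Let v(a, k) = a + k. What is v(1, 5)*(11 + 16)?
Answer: 162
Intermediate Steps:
v(1, 5)*(11 + 16) = (1 + 5)*(11 + 16) = 6*27 = 162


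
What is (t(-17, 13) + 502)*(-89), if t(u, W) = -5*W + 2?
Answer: -39071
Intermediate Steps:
t(u, W) = 2 - 5*W
(t(-17, 13) + 502)*(-89) = ((2 - 5*13) + 502)*(-89) = ((2 - 65) + 502)*(-89) = (-63 + 502)*(-89) = 439*(-89) = -39071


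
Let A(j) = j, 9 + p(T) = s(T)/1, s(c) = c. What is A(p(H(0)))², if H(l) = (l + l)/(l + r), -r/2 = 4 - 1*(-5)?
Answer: 81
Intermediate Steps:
r = -18 (r = -2*(4 - 1*(-5)) = -2*(4 + 5) = -2*9 = -18)
H(l) = 2*l/(-18 + l) (H(l) = (l + l)/(l - 18) = (2*l)/(-18 + l) = 2*l/(-18 + l))
p(T) = -9 + T (p(T) = -9 + T/1 = -9 + T*1 = -9 + T)
A(p(H(0)))² = (-9 + 2*0/(-18 + 0))² = (-9 + 2*0/(-18))² = (-9 + 2*0*(-1/18))² = (-9 + 0)² = (-9)² = 81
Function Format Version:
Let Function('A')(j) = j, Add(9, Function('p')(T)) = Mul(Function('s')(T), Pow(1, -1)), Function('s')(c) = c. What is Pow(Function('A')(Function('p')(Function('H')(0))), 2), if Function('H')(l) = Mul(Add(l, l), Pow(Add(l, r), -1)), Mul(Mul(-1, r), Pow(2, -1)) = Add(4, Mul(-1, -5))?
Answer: 81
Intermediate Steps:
r = -18 (r = Mul(-2, Add(4, Mul(-1, -5))) = Mul(-2, Add(4, 5)) = Mul(-2, 9) = -18)
Function('H')(l) = Mul(2, l, Pow(Add(-18, l), -1)) (Function('H')(l) = Mul(Add(l, l), Pow(Add(l, -18), -1)) = Mul(Mul(2, l), Pow(Add(-18, l), -1)) = Mul(2, l, Pow(Add(-18, l), -1)))
Function('p')(T) = Add(-9, T) (Function('p')(T) = Add(-9, Mul(T, Pow(1, -1))) = Add(-9, Mul(T, 1)) = Add(-9, T))
Pow(Function('A')(Function('p')(Function('H')(0))), 2) = Pow(Add(-9, Mul(2, 0, Pow(Add(-18, 0), -1))), 2) = Pow(Add(-9, Mul(2, 0, Pow(-18, -1))), 2) = Pow(Add(-9, Mul(2, 0, Rational(-1, 18))), 2) = Pow(Add(-9, 0), 2) = Pow(-9, 2) = 81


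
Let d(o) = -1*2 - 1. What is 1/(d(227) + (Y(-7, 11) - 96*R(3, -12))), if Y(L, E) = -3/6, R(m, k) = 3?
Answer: -2/583 ≈ -0.0034305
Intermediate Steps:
d(o) = -3 (d(o) = -2 - 1 = -3)
Y(L, E) = -1/2 (Y(L, E) = -3*1/6 = -1/2)
1/(d(227) + (Y(-7, 11) - 96*R(3, -12))) = 1/(-3 + (-1/2 - 96*3)) = 1/(-3 + (-1/2 - 288)) = 1/(-3 - 577/2) = 1/(-583/2) = -2/583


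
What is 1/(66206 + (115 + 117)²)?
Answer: 1/120030 ≈ 8.3312e-6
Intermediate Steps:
1/(66206 + (115 + 117)²) = 1/(66206 + 232²) = 1/(66206 + 53824) = 1/120030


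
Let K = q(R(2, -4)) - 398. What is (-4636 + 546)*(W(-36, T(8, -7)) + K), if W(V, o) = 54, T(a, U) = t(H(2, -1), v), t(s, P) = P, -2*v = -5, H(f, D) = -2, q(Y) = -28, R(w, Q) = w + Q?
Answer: 1521480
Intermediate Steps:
R(w, Q) = Q + w
v = 5/2 (v = -½*(-5) = 5/2 ≈ 2.5000)
T(a, U) = 5/2
K = -426 (K = -28 - 398 = -426)
(-4636 + 546)*(W(-36, T(8, -7)) + K) = (-4636 + 546)*(54 - 426) = -4090*(-372) = 1521480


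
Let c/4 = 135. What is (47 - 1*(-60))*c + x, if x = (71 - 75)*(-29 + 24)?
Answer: 57800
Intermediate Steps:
x = 20 (x = -4*(-5) = 20)
c = 540 (c = 4*135 = 540)
(47 - 1*(-60))*c + x = (47 - 1*(-60))*540 + 20 = (47 + 60)*540 + 20 = 107*540 + 20 = 57780 + 20 = 57800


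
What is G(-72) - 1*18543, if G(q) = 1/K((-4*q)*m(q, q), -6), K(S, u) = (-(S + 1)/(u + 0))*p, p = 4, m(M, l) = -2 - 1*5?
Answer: -74728293/4030 ≈ -18543.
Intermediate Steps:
m(M, l) = -7 (m(M, l) = -2 - 5 = -7)
K(S, u) = -4*(1 + S)/u (K(S, u) = -(S + 1)/(u + 0)*4 = -(1 + S)/u*4 = -4*(1 + S)/u)
G(q) = 1/(2/3 + 56*q/3) (G(q) = 1/(4*(-1 - (-4*q)*(-7))/(-6)) = 1/(4*(-1/6)*(-1 - 28*q)) = 1/(2/3 + 56*q/3))
G(-72) - 1*18543 = 3/(2*(1 + 28*(-72))) - 1*18543 = 3/(2*(1 - 2016)) - 18543 = (3/2)/(-2015) - 18543 = (3/2)*(-1/2015) - 18543 = -3/4030 - 18543 = -74728293/4030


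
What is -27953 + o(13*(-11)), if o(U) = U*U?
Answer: -7504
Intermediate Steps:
o(U) = U²
-27953 + o(13*(-11)) = -27953 + (13*(-11))² = -27953 + (-143)² = -27953 + 20449 = -7504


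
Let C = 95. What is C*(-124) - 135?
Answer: -11915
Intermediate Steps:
C*(-124) - 135 = 95*(-124) - 135 = -11780 - 135 = -11915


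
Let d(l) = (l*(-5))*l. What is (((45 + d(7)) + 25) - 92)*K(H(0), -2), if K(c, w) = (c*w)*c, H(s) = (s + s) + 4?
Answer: 8544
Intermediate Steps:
d(l) = -5*l² (d(l) = (-5*l)*l = -5*l²)
H(s) = 4 + 2*s (H(s) = 2*s + 4 = 4 + 2*s)
K(c, w) = w*c²
(((45 + d(7)) + 25) - 92)*K(H(0), -2) = (((45 - 5*7²) + 25) - 92)*(-2*(4 + 2*0)²) = (((45 - 5*49) + 25) - 92)*(-2*(4 + 0)²) = (((45 - 245) + 25) - 92)*(-2*4²) = ((-200 + 25) - 92)*(-2*16) = (-175 - 92)*(-32) = -267*(-32) = 8544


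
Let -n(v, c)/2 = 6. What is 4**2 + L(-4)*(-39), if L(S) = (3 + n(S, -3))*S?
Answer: -1388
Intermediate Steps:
n(v, c) = -12 (n(v, c) = -2*6 = -12)
L(S) = -9*S (L(S) = (3 - 12)*S = -9*S)
4**2 + L(-4)*(-39) = 4**2 - 9*(-4)*(-39) = 16 + 36*(-39) = 16 - 1404 = -1388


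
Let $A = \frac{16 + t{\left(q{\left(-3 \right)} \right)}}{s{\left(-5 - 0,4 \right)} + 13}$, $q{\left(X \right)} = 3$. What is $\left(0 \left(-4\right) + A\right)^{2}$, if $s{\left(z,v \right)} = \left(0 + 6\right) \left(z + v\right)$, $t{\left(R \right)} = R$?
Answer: $\frac{361}{49} \approx 7.3673$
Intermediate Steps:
$s{\left(z,v \right)} = 6 v + 6 z$ ($s{\left(z,v \right)} = 6 \left(v + z\right) = 6 v + 6 z$)
$A = \frac{19}{7}$ ($A = \frac{16 + 3}{\left(6 \cdot 4 + 6 \left(-5 - 0\right)\right) + 13} = \frac{19}{\left(24 + 6 \left(-5 + 0\right)\right) + 13} = \frac{19}{\left(24 + 6 \left(-5\right)\right) + 13} = \frac{19}{\left(24 - 30\right) + 13} = \frac{19}{-6 + 13} = \frac{19}{7} \approx 2.7143$)
$\left(0 \left(-4\right) + A\right)^{2} = \left(0 \left(-4\right) + \frac{19}{7}\right)^{2} = \left(0 + \frac{19}{7}\right)^{2} = \left(\frac{19}{7}\right)^{2} = \frac{361}{49}$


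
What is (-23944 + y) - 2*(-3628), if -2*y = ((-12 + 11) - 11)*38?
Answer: -16460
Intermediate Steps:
y = 228 (y = -((-12 + 11) - 11)*38/2 = -(-1 - 11)*38/2 = -(-6)*38 = -½*(-456) = 228)
(-23944 + y) - 2*(-3628) = (-23944 + 228) - 2*(-3628) = -23716 + 7256 = -16460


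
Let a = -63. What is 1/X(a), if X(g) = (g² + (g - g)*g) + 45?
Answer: 1/4014 ≈ 0.00024913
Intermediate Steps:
X(g) = 45 + g² (X(g) = (g² + 0*g) + 45 = (g² + 0) + 45 = g² + 45 = 45 + g²)
1/X(a) = 1/(45 + (-63)²) = 1/(45 + 3969) = 1/4014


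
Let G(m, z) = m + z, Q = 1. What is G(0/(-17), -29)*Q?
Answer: -29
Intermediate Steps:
G(0/(-17), -29)*Q = (0/(-17) - 29)*1 = (0*(-1/17) - 29)*1 = (0 - 29)*1 = -29*1 = -29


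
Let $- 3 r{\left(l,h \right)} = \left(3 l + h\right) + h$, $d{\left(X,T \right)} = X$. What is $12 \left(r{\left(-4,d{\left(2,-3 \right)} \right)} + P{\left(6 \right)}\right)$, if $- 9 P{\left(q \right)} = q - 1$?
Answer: $\frac{76}{3} \approx 25.333$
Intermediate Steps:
$P{\left(q \right)} = \frac{1}{9} - \frac{q}{9}$ ($P{\left(q \right)} = - \frac{q - 1}{9} = - \frac{-1 + q}{9} = \frac{1}{9} - \frac{q}{9}$)
$r{\left(l,h \right)} = - l - \frac{2 h}{3}$ ($r{\left(l,h \right)} = - \frac{\left(3 l + h\right) + h}{3} = - \frac{\left(h + 3 l\right) + h}{3} = - \frac{2 h + 3 l}{3} = - l - \frac{2 h}{3}$)
$12 \left(r{\left(-4,d{\left(2,-3 \right)} \right)} + P{\left(6 \right)}\right) = 12 \left(\left(\left(-1\right) \left(-4\right) - \frac{4}{3}\right) + \left(\frac{1}{9} - \frac{2}{3}\right)\right) = 12 \left(\left(4 - \frac{4}{3}\right) + \left(\frac{1}{9} - \frac{2}{3}\right)\right) = 12 \left(\frac{8}{3} - \frac{5}{9}\right) = 12 \cdot \frac{19}{9} = \frac{76}{3}$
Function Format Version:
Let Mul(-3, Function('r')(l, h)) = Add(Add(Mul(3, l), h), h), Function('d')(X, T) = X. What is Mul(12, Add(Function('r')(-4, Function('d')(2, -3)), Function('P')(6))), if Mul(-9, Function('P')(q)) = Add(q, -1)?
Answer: Rational(76, 3) ≈ 25.333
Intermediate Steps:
Function('P')(q) = Add(Rational(1, 9), Mul(Rational(-1, 9), q)) (Function('P')(q) = Mul(Rational(-1, 9), Add(q, -1)) = Mul(Rational(-1, 9), Add(-1, q)) = Add(Rational(1, 9), Mul(Rational(-1, 9), q)))
Function('r')(l, h) = Add(Mul(-1, l), Mul(Rational(-2, 3), h)) (Function('r')(l, h) = Mul(Rational(-1, 3), Add(Add(Mul(3, l), h), h)) = Mul(Rational(-1, 3), Add(Add(h, Mul(3, l)), h)) = Mul(Rational(-1, 3), Add(Mul(2, h), Mul(3, l))) = Add(Mul(-1, l), Mul(Rational(-2, 3), h)))
Mul(12, Add(Function('r')(-4, Function('d')(2, -3)), Function('P')(6))) = Mul(12, Add(Add(Mul(-1, -4), Mul(Rational(-2, 3), 2)), Add(Rational(1, 9), Mul(Rational(-1, 9), 6)))) = Mul(12, Add(Add(4, Rational(-4, 3)), Add(Rational(1, 9), Rational(-2, 3)))) = Mul(12, Add(Rational(8, 3), Rational(-5, 9))) = Mul(12, Rational(19, 9)) = Rational(76, 3)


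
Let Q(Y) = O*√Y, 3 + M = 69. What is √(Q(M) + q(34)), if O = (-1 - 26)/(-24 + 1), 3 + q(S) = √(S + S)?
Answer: √(-1587 + 621*√66 + 1058*√17)/23 ≈ 3.8449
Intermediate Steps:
q(S) = -3 + √2*√S (q(S) = -3 + √(S + S) = -3 + √(2*S) = -3 + √2*√S)
O = 27/23 (O = -27/(-23) = -27*(-1/23) = 27/23 ≈ 1.1739)
M = 66 (M = -3 + 69 = 66)
Q(Y) = 27*√Y/23
√(Q(M) + q(34)) = √(27*√66/23 + (-3 + √2*√34)) = √(27*√66/23 + (-3 + 2*√17)) = √(-3 + 2*√17 + 27*√66/23)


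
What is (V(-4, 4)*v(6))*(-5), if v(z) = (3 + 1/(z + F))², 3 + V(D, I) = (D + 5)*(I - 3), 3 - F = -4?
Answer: 16000/169 ≈ 94.675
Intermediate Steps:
F = 7 (F = 3 - 1*(-4) = 3 + 4 = 7)
V(D, I) = -3 + (-3 + I)*(5 + D) (V(D, I) = -3 + (D + 5)*(I - 3) = -3 + (5 + D)*(-3 + I) = -3 + (-3 + I)*(5 + D))
v(z) = (3 + 1/(7 + z))² (v(z) = (3 + 1/(z + 7))² = (3 + 1/(7 + z))²)
(V(-4, 4)*v(6))*(-5) = ((-18 - 3*(-4) + 5*4 - 4*4)*((22 + 3*6)²/(7 + 6)²))*(-5) = ((-18 + 12 + 20 - 16)*((22 + 18)²/13²))*(-5) = -2*40²/169*(-5) = -2*1600/169*(-5) = -3200/169*(-5) = 16000/169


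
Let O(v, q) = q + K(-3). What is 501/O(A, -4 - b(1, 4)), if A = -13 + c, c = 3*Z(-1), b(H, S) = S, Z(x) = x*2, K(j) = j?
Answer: -501/11 ≈ -45.545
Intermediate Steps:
Z(x) = 2*x
c = -6 (c = 3*(2*(-1)) = 3*(-2) = -6)
A = -19 (A = -13 - 6 = -19)
O(v, q) = -3 + q (O(v, q) = q - 3 = -3 + q)
501/O(A, -4 - b(1, 4)) = 501/(-3 + (-4 - 1*4)) = 501/(-3 + (-4 - 4)) = 501/(-3 - 8) = 501/(-11) = 501*(-1/11) = -501/11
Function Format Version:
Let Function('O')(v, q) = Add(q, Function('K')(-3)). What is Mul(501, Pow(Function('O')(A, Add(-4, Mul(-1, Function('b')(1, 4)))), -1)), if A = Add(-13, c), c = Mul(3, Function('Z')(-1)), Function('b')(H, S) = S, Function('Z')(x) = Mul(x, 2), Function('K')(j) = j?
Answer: Rational(-501, 11) ≈ -45.545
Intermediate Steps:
Function('Z')(x) = Mul(2, x)
c = -6 (c = Mul(3, Mul(2, -1)) = Mul(3, -2) = -6)
A = -19 (A = Add(-13, -6) = -19)
Function('O')(v, q) = Add(-3, q) (Function('O')(v, q) = Add(q, -3) = Add(-3, q))
Mul(501, Pow(Function('O')(A, Add(-4, Mul(-1, Function('b')(1, 4)))), -1)) = Mul(501, Pow(Add(-3, Add(-4, Mul(-1, 4))), -1)) = Mul(501, Pow(Add(-3, Add(-4, -4)), -1)) = Mul(501, Pow(Add(-3, -8), -1)) = Mul(501, Pow(-11, -1)) = Mul(501, Rational(-1, 11)) = Rational(-501, 11)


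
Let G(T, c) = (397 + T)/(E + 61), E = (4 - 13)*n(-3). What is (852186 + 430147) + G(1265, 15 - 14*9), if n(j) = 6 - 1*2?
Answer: 32059987/25 ≈ 1.2824e+6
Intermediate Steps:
n(j) = 4 (n(j) = 6 - 2 = 4)
E = -36 (E = (4 - 13)*4 = -9*4 = -36)
G(T, c) = 397/25 + T/25 (G(T, c) = (397 + T)/(-36 + 61) = (397 + T)/25 = (397 + T)*(1/25) = 397/25 + T/25)
(852186 + 430147) + G(1265, 15 - 14*9) = (852186 + 430147) + (397/25 + (1/25)*1265) = 1282333 + (397/25 + 253/5) = 1282333 + 1662/25 = 32059987/25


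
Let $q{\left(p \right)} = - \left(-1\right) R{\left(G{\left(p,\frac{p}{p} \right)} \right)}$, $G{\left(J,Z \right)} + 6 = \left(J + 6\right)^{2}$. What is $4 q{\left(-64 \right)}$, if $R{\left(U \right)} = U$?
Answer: $13432$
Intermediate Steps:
$G{\left(J,Z \right)} = -6 + \left(6 + J\right)^{2}$ ($G{\left(J,Z \right)} = -6 + \left(J + 6\right)^{2} = -6 + \left(6 + J\right)^{2}$)
$q{\left(p \right)} = -6 + \left(6 + p\right)^{2}$ ($q{\left(p \right)} = - \left(-1\right) \left(-6 + \left(6 + p\right)^{2}\right) = - (6 - \left(6 + p\right)^{2}) = -6 + \left(6 + p\right)^{2}$)
$4 q{\left(-64 \right)} = 4 \left(-6 + \left(6 - 64\right)^{2}\right) = 4 \left(-6 + \left(-58\right)^{2}\right) = 4 \left(-6 + 3364\right) = 4 \cdot 3358 = 13432$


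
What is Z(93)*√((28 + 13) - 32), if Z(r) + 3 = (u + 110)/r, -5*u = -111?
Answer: -734/155 ≈ -4.7355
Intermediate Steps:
u = 111/5 (u = -⅕*(-111) = 111/5 ≈ 22.200)
Z(r) = -3 + 661/(5*r) (Z(r) = -3 + (111/5 + 110)/r = -3 + 661/(5*r))
Z(93)*√((28 + 13) - 32) = (-3 + (661/5)/93)*√((28 + 13) - 32) = (-3 + (661/5)*(1/93))*√(41 - 32) = (-3 + 661/465)*√9 = -734/465*3 = -734/155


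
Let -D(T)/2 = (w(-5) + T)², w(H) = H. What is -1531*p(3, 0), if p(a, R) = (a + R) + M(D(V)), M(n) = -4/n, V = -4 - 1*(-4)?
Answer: -117887/25 ≈ -4715.5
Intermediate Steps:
V = 0 (V = -4 + 4 = 0)
D(T) = -2*(-5 + T)²
p(a, R) = 2/25 + R + a (p(a, R) = (a + R) - 4*(-1/(2*(-5 + 0)²)) = (R + a) - 4/((-2*(-5)²)) = (R + a) - 4/((-2*25)) = (R + a) - 4/(-50) = (R + a) - 4*(-1/50) = (R + a) + 2/25 = 2/25 + R + a)
-1531*p(3, 0) = -1531*(2/25 + 0 + 3) = -1531*77/25 = -117887/25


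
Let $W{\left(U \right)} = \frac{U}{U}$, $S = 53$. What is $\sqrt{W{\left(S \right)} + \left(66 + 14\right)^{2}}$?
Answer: $\sqrt{6401} \approx 80.006$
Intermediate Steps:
$W{\left(U \right)} = 1$
$\sqrt{W{\left(S \right)} + \left(66 + 14\right)^{2}} = \sqrt{1 + \left(66 + 14\right)^{2}} = \sqrt{1 + 80^{2}} = \sqrt{1 + 6400} = \sqrt{6401}$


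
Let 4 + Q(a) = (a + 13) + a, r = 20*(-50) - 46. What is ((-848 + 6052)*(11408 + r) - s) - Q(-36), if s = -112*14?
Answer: 53925479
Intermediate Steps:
r = -1046 (r = -1000 - 46 = -1046)
s = -1568
Q(a) = 9 + 2*a (Q(a) = -4 + ((a + 13) + a) = -4 + ((13 + a) + a) = -4 + (13 + 2*a) = 9 + 2*a)
((-848 + 6052)*(11408 + r) - s) - Q(-36) = ((-848 + 6052)*(11408 - 1046) - 1*(-1568)) - (9 + 2*(-36)) = (5204*10362 + 1568) - (9 - 72) = (53923848 + 1568) - 1*(-63) = 53925416 + 63 = 53925479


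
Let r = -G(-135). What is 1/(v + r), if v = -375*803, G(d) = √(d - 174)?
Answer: I/(√309 - 301125*I) ≈ -3.3209e-6 + 1.9386e-10*I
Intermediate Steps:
G(d) = √(-174 + d)
r = -I*√309 (r = -√(-174 - 135) = -√(-309) = -I*√309 ≈ -17.578*I)
v = -301125
1/(v + r) = 1/(-301125 - I*√309)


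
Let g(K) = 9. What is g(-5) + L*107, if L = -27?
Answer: -2880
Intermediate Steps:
g(-5) + L*107 = 9 - 27*107 = 9 - 2889 = -2880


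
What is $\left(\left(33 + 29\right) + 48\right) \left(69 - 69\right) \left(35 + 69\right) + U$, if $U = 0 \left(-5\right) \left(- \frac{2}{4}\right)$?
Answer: $0$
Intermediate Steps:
$U = 0$ ($U = 0 \left(\left(-2\right) \frac{1}{4}\right) = 0 \left(- \frac{1}{2}\right) = 0$)
$\left(\left(33 + 29\right) + 48\right) \left(69 - 69\right) \left(35 + 69\right) + U = \left(\left(33 + 29\right) + 48\right) \left(69 - 69\right) \left(35 + 69\right) + 0 = \left(62 + 48\right) 0 \cdot 104 + 0 = 110 \cdot 0 + 0 = 0 + 0 = 0$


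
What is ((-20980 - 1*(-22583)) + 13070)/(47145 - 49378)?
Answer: -14673/2233 ≈ -6.5710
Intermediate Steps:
((-20980 - 1*(-22583)) + 13070)/(47145 - 49378) = ((-20980 + 22583) + 13070)/(-2233) = (1603 + 13070)*(-1/2233) = 14673*(-1/2233) = -14673/2233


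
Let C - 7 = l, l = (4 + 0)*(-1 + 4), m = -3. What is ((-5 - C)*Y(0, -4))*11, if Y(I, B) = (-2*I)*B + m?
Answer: 792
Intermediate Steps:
l = 12 (l = 4*3 = 12)
Y(I, B) = -3 - 2*B*I (Y(I, B) = (-2*I)*B - 3 = -2*B*I - 3 = -3 - 2*B*I)
C = 19 (C = 7 + 12 = 19)
((-5 - C)*Y(0, -4))*11 = ((-5 - 1*19)*(-3 - 2*(-4)*0))*11 = ((-5 - 19)*(-3 + 0))*11 = -24*(-3)*11 = 72*11 = 792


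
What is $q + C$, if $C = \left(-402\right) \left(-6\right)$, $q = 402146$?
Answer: $404558$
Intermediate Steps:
$C = 2412$
$q + C = 402146 + 2412 = 404558$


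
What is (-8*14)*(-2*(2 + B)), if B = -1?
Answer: 224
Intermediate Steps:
(-8*14)*(-2*(2 + B)) = (-8*14)*(-2*(2 - 1)) = -(-224) = -112*(-2) = 224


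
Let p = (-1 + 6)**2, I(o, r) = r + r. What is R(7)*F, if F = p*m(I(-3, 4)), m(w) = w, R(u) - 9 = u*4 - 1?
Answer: 7200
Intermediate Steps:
I(o, r) = 2*r
R(u) = 8 + 4*u (R(u) = 9 + (u*4 - 1) = 9 + (4*u - 1) = 9 + (-1 + 4*u) = 8 + 4*u)
p = 25 (p = 5**2 = 25)
F = 200 (F = 25*(2*4) = 25*8 = 200)
R(7)*F = (8 + 4*7)*200 = (8 + 28)*200 = 36*200 = 7200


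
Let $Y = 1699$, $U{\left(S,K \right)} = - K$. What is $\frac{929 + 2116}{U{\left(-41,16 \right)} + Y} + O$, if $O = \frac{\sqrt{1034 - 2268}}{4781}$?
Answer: $\frac{1015}{561} + \frac{i \sqrt{1234}}{4781} \approx 1.8093 + 0.0073475 i$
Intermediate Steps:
$O = \frac{i \sqrt{1234}}{4781}$ ($O = \sqrt{-1234} \cdot \frac{1}{4781} = i \sqrt{1234} \cdot \frac{1}{4781} = \frac{i \sqrt{1234}}{4781} \approx 0.0073475 i$)
$\frac{929 + 2116}{U{\left(-41,16 \right)} + Y} + O = \frac{929 + 2116}{\left(-1\right) 16 + 1699} + \frac{i \sqrt{1234}}{4781} = \frac{3045}{-16 + 1699} + \frac{i \sqrt{1234}}{4781} = \frac{3045}{1683} + \frac{i \sqrt{1234}}{4781} = 3045 \cdot \frac{1}{1683} + \frac{i \sqrt{1234}}{4781} = \frac{1015}{561} + \frac{i \sqrt{1234}}{4781}$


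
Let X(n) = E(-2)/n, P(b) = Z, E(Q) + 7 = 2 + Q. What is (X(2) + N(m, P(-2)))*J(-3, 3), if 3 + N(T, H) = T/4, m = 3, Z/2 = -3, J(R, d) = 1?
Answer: -23/4 ≈ -5.7500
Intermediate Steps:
E(Q) = -5 + Q (E(Q) = -7 + (2 + Q) = -5 + Q)
Z = -6 (Z = 2*(-3) = -6)
P(b) = -6
N(T, H) = -3 + T/4
X(n) = -7/n (X(n) = (-5 - 2)/n = -7/n)
(X(2) + N(m, P(-2)))*J(-3, 3) = (-7/2 + (-3 + (1/4)*3))*1 = (-7*1/2 + (-3 + 3/4))*1 = (-7/2 - 9/4)*1 = -23/4*1 = -23/4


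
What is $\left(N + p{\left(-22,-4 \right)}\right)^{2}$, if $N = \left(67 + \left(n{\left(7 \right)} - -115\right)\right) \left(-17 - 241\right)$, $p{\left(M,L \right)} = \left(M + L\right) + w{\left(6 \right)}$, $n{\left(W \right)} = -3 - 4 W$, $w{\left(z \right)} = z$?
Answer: $1519284484$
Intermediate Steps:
$p{\left(M,L \right)} = 6 + L + M$ ($p{\left(M,L \right)} = \left(M + L\right) + 6 = \left(L + M\right) + 6 = 6 + L + M$)
$N = -38958$ ($N = \left(67 - -84\right) \left(-17 - 241\right) = \left(67 + \left(\left(-3 - 28\right) + 115\right)\right) \left(-258\right) = \left(67 + \left(-31 + 115\right)\right) \left(-258\right) = \left(67 + 84\right) \left(-258\right) = 151 \left(-258\right) = -38958$)
$\left(N + p{\left(-22,-4 \right)}\right)^{2} = \left(-38958 - 20\right)^{2} = \left(-38978\right)^{2} = 1519284484$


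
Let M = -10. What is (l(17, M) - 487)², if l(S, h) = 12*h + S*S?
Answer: 101124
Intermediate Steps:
l(S, h) = S² + 12*h (l(S, h) = 12*h + S² = S² + 12*h)
(l(17, M) - 487)² = ((17² + 12*(-10)) - 487)² = ((289 - 120) - 487)² = (169 - 487)² = (-318)² = 101124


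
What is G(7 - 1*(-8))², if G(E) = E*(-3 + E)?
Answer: 32400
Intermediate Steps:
G(7 - 1*(-8))² = ((7 - 1*(-8))*(-3 + (7 - 1*(-8))))² = ((7 + 8)*(-3 + (7 + 8)))² = (15*(-3 + 15))² = (15*12)² = 180² = 32400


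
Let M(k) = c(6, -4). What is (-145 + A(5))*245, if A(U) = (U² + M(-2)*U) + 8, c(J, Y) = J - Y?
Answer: -15190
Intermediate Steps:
M(k) = 10 (M(k) = 6 - 1*(-4) = 6 + 4 = 10)
A(U) = 8 + U² + 10*U (A(U) = (U² + 10*U) + 8 = 8 + U² + 10*U)
(-145 + A(5))*245 = (-145 + (8 + 5² + 10*5))*245 = (-145 + (8 + 25 + 50))*245 = (-145 + 83)*245 = -62*245 = -15190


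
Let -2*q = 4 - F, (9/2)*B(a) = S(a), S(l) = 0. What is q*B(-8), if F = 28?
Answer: 0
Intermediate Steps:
B(a) = 0 (B(a) = (2/9)*0 = 0)
q = 12 (q = -(4 - 1*28)/2 = -(4 - 28)/2 = -½*(-24) = 12)
q*B(-8) = 12*0 = 0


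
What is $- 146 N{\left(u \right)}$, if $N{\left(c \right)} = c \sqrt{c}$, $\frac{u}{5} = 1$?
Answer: $- 730 \sqrt{5} \approx -1632.3$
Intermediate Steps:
$u = 5$ ($u = 5 \cdot 1 = 5$)
$N{\left(c \right)} = c^{\frac{3}{2}}$
$- 146 N{\left(u \right)} = - 146 \cdot 5^{\frac{3}{2}} = - 146 \cdot 5 \sqrt{5} = - 730 \sqrt{5}$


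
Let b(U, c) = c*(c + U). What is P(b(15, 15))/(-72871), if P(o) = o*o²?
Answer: -91125000/72871 ≈ -1250.5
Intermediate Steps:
b(U, c) = c*(U + c)
P(o) = o³
P(b(15, 15))/(-72871) = (15*(15 + 15))³/(-72871) = (15*30)³*(-1/72871) = 450³*(-1/72871) = 91125000*(-1/72871) = -91125000/72871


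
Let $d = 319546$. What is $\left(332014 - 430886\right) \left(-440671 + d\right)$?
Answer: $11975871000$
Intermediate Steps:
$\left(332014 - 430886\right) \left(-440671 + d\right) = \left(332014 - 430886\right) \left(-440671 + 319546\right) = \left(-98872\right) \left(-121125\right) = 11975871000$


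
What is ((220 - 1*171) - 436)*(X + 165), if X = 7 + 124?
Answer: -114552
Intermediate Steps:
X = 131
((220 - 1*171) - 436)*(X + 165) = ((220 - 1*171) - 436)*(131 + 165) = ((220 - 171) - 436)*296 = (49 - 436)*296 = -387*296 = -114552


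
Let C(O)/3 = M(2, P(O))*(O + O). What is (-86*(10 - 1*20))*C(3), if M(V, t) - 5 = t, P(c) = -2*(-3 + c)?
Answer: 77400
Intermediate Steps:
P(c) = 6 - 2*c
M(V, t) = 5 + t
C(O) = 6*O*(11 - 2*O) (C(O) = 3*((5 + (6 - 2*O))*(O + O)) = 3*((11 - 2*O)*(2*O)) = 3*(2*O*(11 - 2*O)) = 6*O*(11 - 2*O))
(-86*(10 - 1*20))*C(3) = (-86*(10 - 1*20))*(6*3*(11 - 2*3)) = (-86*(10 - 20))*(6*3*(11 - 6)) = (-86*(-10))*(6*3*5) = 860*90 = 77400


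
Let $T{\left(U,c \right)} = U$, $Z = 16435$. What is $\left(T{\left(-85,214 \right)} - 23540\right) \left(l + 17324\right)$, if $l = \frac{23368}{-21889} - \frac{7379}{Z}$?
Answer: $- \frac{4206390206388075}{10278449} \approx -4.0924 \cdot 10^{8}$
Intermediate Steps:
$l = - \frac{545572011}{359745715}$ ($l = \frac{23368}{-21889} - \frac{7379}{16435} = 23368 \left(- \frac{1}{21889}\right) - \frac{7379}{16435} = - \frac{23368}{21889} - \frac{7379}{16435} = - \frac{545572011}{359745715} \approx -1.5165$)
$\left(T{\left(-85,214 \right)} - 23540\right) \left(l + 17324\right) = \left(-85 - 23540\right) \left(- \frac{545572011}{359745715} + 17324\right) = \left(-23625\right) \frac{6231689194649}{359745715} = - \frac{4206390206388075}{10278449}$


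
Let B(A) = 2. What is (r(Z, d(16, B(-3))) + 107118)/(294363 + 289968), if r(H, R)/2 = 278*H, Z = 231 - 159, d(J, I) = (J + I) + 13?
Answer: 49050/194777 ≈ 0.25183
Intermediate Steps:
d(J, I) = 13 + I + J (d(J, I) = (I + J) + 13 = 13 + I + J)
Z = 72
r(H, R) = 556*H (r(H, R) = 2*(278*H) = 556*H)
(r(Z, d(16, B(-3))) + 107118)/(294363 + 289968) = (556*72 + 107118)/(294363 + 289968) = (40032 + 107118)/584331 = 147150*(1/584331) = 49050/194777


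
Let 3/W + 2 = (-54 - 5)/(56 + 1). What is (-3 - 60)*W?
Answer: 10773/173 ≈ 62.272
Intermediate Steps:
W = -171/173 (W = 3/(-2 + (-54 - 5)/(56 + 1)) = 3/(-2 - 59/57) = 3/(-173/57) = 3*(-57/173) = -171/173 ≈ -0.98844)
(-3 - 60)*W = (-3 - 60)*(-171/173) = -63*(-171/173) = 10773/173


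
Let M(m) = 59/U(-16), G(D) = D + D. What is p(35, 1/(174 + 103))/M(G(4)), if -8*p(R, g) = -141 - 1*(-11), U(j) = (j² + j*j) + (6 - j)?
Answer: 17355/118 ≈ 147.08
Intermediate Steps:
U(j) = 6 - j + 2*j² (U(j) = (j² + j²) + (6 - j) = 2*j² + (6 - j) = 6 - j + 2*j²)
G(D) = 2*D
p(R, g) = 65/4 (p(R, g) = -(-141 - 1*(-11))/8 = -(-141 + 11)/8 = -⅛*(-130) = 65/4)
M(m) = 59/534 (M(m) = 59/(6 - 1*(-16) + 2*(-16)²) = 59/(6 + 16 + 2*256) = 59/(6 + 16 + 512) = 59/534)
p(35, 1/(174 + 103))/M(G(4)) = 65/(4*(59/534)) = (65/4)*(534/59) = 17355/118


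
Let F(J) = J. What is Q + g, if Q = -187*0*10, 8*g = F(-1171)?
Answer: -1171/8 ≈ -146.38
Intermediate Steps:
g = -1171/8 (g = (⅛)*(-1171) = -1171/8 ≈ -146.38)
Q = 0 (Q = -17*0*10 = 0*10 = 0)
Q + g = 0 - 1171/8 = -1171/8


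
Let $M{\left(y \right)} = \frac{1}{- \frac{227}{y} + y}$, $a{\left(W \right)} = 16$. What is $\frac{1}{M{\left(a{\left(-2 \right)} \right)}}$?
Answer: $\frac{29}{16} \approx 1.8125$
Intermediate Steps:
$M{\left(y \right)} = \frac{1}{y - \frac{227}{y}}$
$\frac{1}{M{\left(a{\left(-2 \right)} \right)}} = \frac{1}{16 \frac{1}{-227 + 16^{2}}} = \frac{1}{16 \frac{1}{-227 + 256}} = \frac{1}{16 \cdot \frac{1}{29}} = \frac{1}{\frac{16}{29}} = \frac{29}{16}$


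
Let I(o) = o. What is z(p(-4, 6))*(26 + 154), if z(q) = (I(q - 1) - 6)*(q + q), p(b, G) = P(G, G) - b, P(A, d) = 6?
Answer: 10800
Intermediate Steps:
p(b, G) = 6 - b
z(q) = 2*q*(-7 + q) (z(q) = ((q - 1) - 6)*(q + q) = ((-1 + q) - 6)*(2*q) = (-7 + q)*(2*q) = 2*q*(-7 + q))
z(p(-4, 6))*(26 + 154) = (2*(6 - 1*(-4))*(-7 + (6 - 1*(-4))))*(26 + 154) = (2*(6 + 4)*(-7 + (6 + 4)))*180 = (2*10*(-7 + 10))*180 = (2*10*3)*180 = 60*180 = 10800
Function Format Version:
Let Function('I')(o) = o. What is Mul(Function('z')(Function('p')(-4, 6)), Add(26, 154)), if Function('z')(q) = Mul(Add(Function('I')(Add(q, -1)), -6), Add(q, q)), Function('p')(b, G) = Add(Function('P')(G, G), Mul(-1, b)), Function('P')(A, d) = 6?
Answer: 10800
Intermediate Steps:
Function('p')(b, G) = Add(6, Mul(-1, b))
Function('z')(q) = Mul(2, q, Add(-7, q)) (Function('z')(q) = Mul(Add(Add(q, -1), -6), Add(q, q)) = Mul(Add(Add(-1, q), -6), Mul(2, q)) = Mul(Add(-7, q), Mul(2, q)) = Mul(2, q, Add(-7, q)))
Mul(Function('z')(Function('p')(-4, 6)), Add(26, 154)) = Mul(Mul(2, Add(6, Mul(-1, -4)), Add(-7, Add(6, Mul(-1, -4)))), Add(26, 154)) = Mul(Mul(2, Add(6, 4), Add(-7, Add(6, 4))), 180) = Mul(Mul(2, 10, Add(-7, 10)), 180) = Mul(Mul(2, 10, 3), 180) = Mul(60, 180) = 10800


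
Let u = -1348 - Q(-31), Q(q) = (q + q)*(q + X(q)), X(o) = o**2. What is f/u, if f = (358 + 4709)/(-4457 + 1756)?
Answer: -5067/152098712 ≈ -3.3314e-5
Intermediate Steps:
Q(q) = 2*q*(q + q**2) (Q(q) = (q + q)*(q + q**2) = (2*q)*(q + q**2) = 2*q*(q + q**2))
u = 56312 (u = -1348 - 2*(-31)**2*(1 - 31) = -1348 - 2*961*(-30) = -1348 - 1*(-57660) = -1348 + 57660 = 56312)
f = -5067/2701 (f = 5067/(-2701) = 5067*(-1/2701) = -5067/2701 ≈ -1.8760)
f/u = -5067/2701/56312 = -5067/2701*1/56312 = -5067/152098712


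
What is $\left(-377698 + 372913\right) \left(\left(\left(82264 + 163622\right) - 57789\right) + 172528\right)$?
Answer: $-1725590625$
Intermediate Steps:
$\left(-377698 + 372913\right) \left(\left(\left(82264 + 163622\right) - 57789\right) + 172528\right) = - 4785 \left(\left(245886 - 57789\right) + 172528\right) = - 4785 \left(188097 + 172528\right) = \left(-4785\right) 360625 = -1725590625$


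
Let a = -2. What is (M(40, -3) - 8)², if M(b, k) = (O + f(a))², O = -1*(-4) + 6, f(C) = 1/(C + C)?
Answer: 1940449/256 ≈ 7579.9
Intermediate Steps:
f(C) = 1/(2*C)
O = 10 (O = 4 + 6 = 10)
M(b, k) = 1521/16 (M(b, k) = (10 + (½)/(-2))² = (10 + (½)*(-½))² = (10 - ¼)² = (39/4)² = 1521/16)
(M(40, -3) - 8)² = (1521/16 - 8)² = (1393/16)² = 1940449/256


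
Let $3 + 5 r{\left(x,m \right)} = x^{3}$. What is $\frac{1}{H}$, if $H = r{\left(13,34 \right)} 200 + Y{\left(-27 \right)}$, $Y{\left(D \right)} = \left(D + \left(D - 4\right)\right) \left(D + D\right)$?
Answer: $\frac{1}{90892} \approx 1.1002 \cdot 10^{-5}$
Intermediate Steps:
$r{\left(x,m \right)} = - \frac{3}{5} + \frac{x^{3}}{5}$
$Y{\left(D \right)} = 2 D \left(-4 + 2 D\right)$ ($Y{\left(D \right)} = \left(D + \left(-4 + D\right)\right) 2 D = \left(-4 + 2 D\right) 2 D = 2 D \left(-4 + 2 D\right)$)
$H = 90892$ ($H = \left(- \frac{3}{5} + \frac{13^{3}}{5}\right) 200 + 4 \left(-27\right) \left(-2 - 27\right) = \left(- \frac{3}{5} + \frac{1}{5} \cdot 2197\right) 200 + 4 \left(-27\right) \left(-29\right) = \left(- \frac{3}{5} + \frac{2197}{5}\right) 200 + 3132 = \frac{2194}{5} \cdot 200 + 3132 = 87760 + 3132 = 90892$)
$\frac{1}{H} = \frac{1}{90892}$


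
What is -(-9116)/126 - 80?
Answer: -482/63 ≈ -7.6508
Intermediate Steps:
-(-9116)/126 - 80 = -106*(-43/63) - 80 = 4558/63 - 80 = -482/63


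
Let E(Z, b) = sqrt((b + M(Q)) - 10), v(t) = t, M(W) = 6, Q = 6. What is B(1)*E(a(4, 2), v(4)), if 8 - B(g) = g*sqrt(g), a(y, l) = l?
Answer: 0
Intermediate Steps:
E(Z, b) = sqrt(-4 + b) (E(Z, b) = sqrt((b + 6) - 10) = sqrt((6 + b) - 10) = sqrt(-4 + b))
B(g) = 8 - g**(3/2) (B(g) = 8 - g*sqrt(g) = 8 - g**(3/2))
B(1)*E(a(4, 2), v(4)) = (8 - 1**(3/2))*sqrt(-4 + 4) = (8 - 1*1)*sqrt(0) = (8 - 1)*0 = 7*0 = 0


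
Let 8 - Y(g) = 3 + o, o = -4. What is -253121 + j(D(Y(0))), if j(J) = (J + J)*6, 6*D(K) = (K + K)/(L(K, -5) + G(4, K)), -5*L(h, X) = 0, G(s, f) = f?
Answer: -253117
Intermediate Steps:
L(h, X) = 0 (L(h, X) = -⅕*0 = 0)
Y(g) = 9 (Y(g) = 8 - (3 - 4) = 8 - 1*(-1) = 8 + 1 = 9)
D(K) = ⅓ (D(K) = ((K + K)/(0 + K))/6 = ((2*K)/K)/6 = (⅙)*2 = ⅓)
j(J) = 12*J (j(J) = (2*J)*6 = 12*J)
-253121 + j(D(Y(0))) = -253121 + 12*(⅓) = -253121 + 4 = -253117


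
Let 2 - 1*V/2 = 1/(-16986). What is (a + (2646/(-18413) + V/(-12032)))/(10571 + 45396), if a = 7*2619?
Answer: 34494799648373359/105306584835184896 ≈ 0.32757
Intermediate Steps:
V = 33973/8493 (V = 4 - 2/(-16986) = 4 - 2*(-1/16986) = 4 + 1/8493 = 33973/8493 ≈ 4.0001)
a = 18333
(a + (2646/(-18413) + V/(-12032)))/(10571 + 45396) = (18333 + (2646/(-18413) + (33973/8493)/(-12032)))/(10571 + 45396) = (18333 + (2646*(-1/18413) + (33973/8493)*(-1/12032)))/55967 = (18333 + (-2646/18413 - 33973/102187776))*(1/55967) = (18333 - 271014400145/1881583519488)*(1/55967) = (34494799648373359/1881583519488)*(1/55967) = 34494799648373359/105306584835184896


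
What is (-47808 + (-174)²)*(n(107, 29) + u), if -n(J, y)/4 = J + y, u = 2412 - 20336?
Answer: 323780976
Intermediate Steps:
u = -17924
n(J, y) = -4*J - 4*y (n(J, y) = -4*(J + y) = -4*J - 4*y)
(-47808 + (-174)²)*(n(107, 29) + u) = (-47808 + (-174)²)*((-4*107 - 4*29) - 17924) = (-47808 + 30276)*((-428 - 116) - 17924) = -17532*(-544 - 17924) = -17532*(-18468) = 323780976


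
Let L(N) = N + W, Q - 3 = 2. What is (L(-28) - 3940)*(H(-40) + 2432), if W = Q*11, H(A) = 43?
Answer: -9684675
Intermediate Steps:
Q = 5 (Q = 3 + 2 = 5)
W = 55 (W = 5*11 = 55)
L(N) = 55 + N (L(N) = N + 55 = 55 + N)
(L(-28) - 3940)*(H(-40) + 2432) = ((55 - 28) - 3940)*(43 + 2432) = (27 - 3940)*2475 = -3913*2475 = -9684675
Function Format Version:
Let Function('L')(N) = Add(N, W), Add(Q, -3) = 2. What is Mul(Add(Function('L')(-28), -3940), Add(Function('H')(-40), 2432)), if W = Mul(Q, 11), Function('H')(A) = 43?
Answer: -9684675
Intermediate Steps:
Q = 5 (Q = Add(3, 2) = 5)
W = 55 (W = Mul(5, 11) = 55)
Function('L')(N) = Add(55, N) (Function('L')(N) = Add(N, 55) = Add(55, N))
Mul(Add(Function('L')(-28), -3940), Add(Function('H')(-40), 2432)) = Mul(Add(Add(55, -28), -3940), Add(43, 2432)) = Mul(Add(27, -3940), 2475) = Mul(-3913, 2475) = -9684675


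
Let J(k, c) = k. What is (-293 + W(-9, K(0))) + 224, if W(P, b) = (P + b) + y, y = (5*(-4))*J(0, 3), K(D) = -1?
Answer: -79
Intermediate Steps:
y = 0 (y = (5*(-4))*0 = -20*0 = 0)
W(P, b) = P + b (W(P, b) = (P + b) + 0 = P + b)
(-293 + W(-9, K(0))) + 224 = (-293 + (-9 - 1)) + 224 = (-293 - 10) + 224 = -303 + 224 = -79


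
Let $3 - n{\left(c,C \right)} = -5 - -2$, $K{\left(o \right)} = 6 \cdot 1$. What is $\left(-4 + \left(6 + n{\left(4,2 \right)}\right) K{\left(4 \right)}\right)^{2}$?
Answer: $4624$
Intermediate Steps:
$K{\left(o \right)} = 6$
$n{\left(c,C \right)} = 6$ ($n{\left(c,C \right)} = 3 - \left(-5 - -2\right) = 3 - \left(-5 + 2\right) = 3 - -3 = 3 + 3 = 6$)
$\left(-4 + \left(6 + n{\left(4,2 \right)}\right) K{\left(4 \right)}\right)^{2} = \left(-4 + \left(6 + 6\right) 6\right)^{2} = \left(-4 + 12 \cdot 6\right)^{2} = \left(-4 + 72\right)^{2} = 68^{2} = 4624$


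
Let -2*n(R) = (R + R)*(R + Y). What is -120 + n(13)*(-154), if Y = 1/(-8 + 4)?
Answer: 50811/2 ≈ 25406.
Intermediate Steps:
Y = -1/4 (Y = 1/(-4) = -1/4 ≈ -0.25000)
n(R) = -R*(-1/4 + R) (n(R) = -(R + R)*(R - 1/4)/2 = -2*R*(-1/4 + R)/2 = -R*(-1/4 + R))
-120 + n(13)*(-154) = -120 + (13*(1/4 - 1*13))*(-154) = -120 + (13*(1/4 - 13))*(-154) = -120 + (13*(-51/4))*(-154) = -120 - 663/4*(-154) = -120 + 51051/2 = 50811/2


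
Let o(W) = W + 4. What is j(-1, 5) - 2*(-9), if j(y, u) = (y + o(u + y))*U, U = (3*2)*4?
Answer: 186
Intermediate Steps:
o(W) = 4 + W
U = 24 (U = 6*4 = 24)
j(y, u) = 96 + 24*u + 48*y (j(y, u) = (y + (4 + (u + y)))*24 = (y + (4 + u + y))*24 = (4 + u + 2*y)*24 = 96 + 24*u + 48*y)
j(-1, 5) - 2*(-9) = (96 + 24*5 + 48*(-1)) - 2*(-9) = (96 + 120 - 48) + 18 = 168 + 18 = 186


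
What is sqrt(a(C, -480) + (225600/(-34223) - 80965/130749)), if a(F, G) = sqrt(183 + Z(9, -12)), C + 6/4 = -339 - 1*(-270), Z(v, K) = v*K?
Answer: sqrt(-144386418083329354065 + 100111256168793213645*sqrt(3))/4474623027 ≈ 1.2037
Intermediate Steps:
Z(v, K) = K*v
C = -141/2 (C = -3/2 + (-339 - 1*(-270)) = -3/2 + (-339 + 270) = -3/2 - 69 = -141/2 ≈ -70.500)
a(F, G) = 5*sqrt(3) (a(F, G) = sqrt(183 - 12*9) = sqrt(183 - 108) = sqrt(75) = 5*sqrt(3))
sqrt(a(C, -480) + (225600/(-34223) - 80965/130749)) = sqrt(5*sqrt(3) + (225600/(-34223) - 80965/130749)) = sqrt(5*sqrt(3) + (225600*(-1/34223) - 80965*1/130749)) = sqrt(5*sqrt(3) + (-225600/34223 - 80965/130749)) = sqrt(5*sqrt(3) - 32267839595/4474623027) = sqrt(-32267839595/4474623027 + 5*sqrt(3))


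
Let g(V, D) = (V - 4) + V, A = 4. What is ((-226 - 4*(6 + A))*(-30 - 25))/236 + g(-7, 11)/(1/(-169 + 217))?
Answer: -94637/118 ≈ -802.01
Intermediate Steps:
g(V, D) = -4 + 2*V (g(V, D) = (-4 + V) + V = -4 + 2*V)
((-226 - 4*(6 + A))*(-30 - 25))/236 + g(-7, 11)/(1/(-169 + 217)) = ((-226 - 4*(6 + 4))*(-30 - 25))/236 + (-4 + 2*(-7))/(1/(-169 + 217)) = ((-226 - 4*10)*(-55))*(1/236) + (-4 - 14)/(1/48) = ((-226 - 40)*(-55))*(1/236) - 18/1/48 = -266*(-55)*(1/236) - 18*48 = 14630*(1/236) - 864 = 7315/118 - 864 = -94637/118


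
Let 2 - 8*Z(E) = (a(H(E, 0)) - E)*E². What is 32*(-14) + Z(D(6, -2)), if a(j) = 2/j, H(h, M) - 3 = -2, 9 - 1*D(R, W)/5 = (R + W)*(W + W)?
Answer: 1918293/8 ≈ 2.3979e+5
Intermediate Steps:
D(R, W) = 45 - 10*W*(R + W) (D(R, W) = 45 - 5*(R + W)*(W + W) = 45 - 5*(R + W)*2*W = 45 - 10*W*(R + W))
H(h, M) = 1 (H(h, M) = 3 - 2 = 1)
Z(E) = ¼ - E²*(2 - E)/8 (Z(E) = ¼ - (2/1 - E)*E²/8 = ¼ - (2*1 - E)*E²/8 = ¼ - (2 - E)*E²/8 = ¼ - E²*(2 - E)/8)
32*(-14) + Z(D(6, -2)) = 32*(-14) + (¼ - (45 - 10*(-2)² - 10*6*(-2))²/4 + (45 - 10*(-2)² - 10*6*(-2))³/8) = -448 + (¼ - (45 - 10*4 + 120)²/4 + (45 - 10*4 + 120)³/8) = -448 + (¼ - (45 - 40 + 120)²/4 + (45 - 40 + 120)³/8) = -448 + (¼ - ¼*125² + (⅛)*125³) = -448 + (¼ - ¼*15625 + (⅛)*1953125) = -448 + (¼ - 15625/4 + 1953125/8) = -448 + 1921877/8 = 1918293/8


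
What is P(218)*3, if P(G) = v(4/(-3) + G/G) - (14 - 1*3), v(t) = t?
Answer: -34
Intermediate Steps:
P(G) = -34/3 (P(G) = (4/(-3) + G/G) - (14 - 1*3) = (4*(-⅓) + 1) - (14 - 3) = (-4/3 + 1) - 1*11 = -⅓ - 11 = -34/3)
P(218)*3 = -34/3*3 = -34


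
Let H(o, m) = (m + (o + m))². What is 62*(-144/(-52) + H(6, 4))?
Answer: 160208/13 ≈ 12324.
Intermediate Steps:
H(o, m) = (o + 2*m)² (H(o, m) = (m + (m + o))² = (o + 2*m)²)
62*(-144/(-52) + H(6, 4)) = 62*(-144/(-52) + (6 + 2*4)²) = 62*(-144*(-1/52) + (6 + 8)²) = 62*(36/13 + 14²) = 62*(36/13 + 196) = 62*(2584/13) = 160208/13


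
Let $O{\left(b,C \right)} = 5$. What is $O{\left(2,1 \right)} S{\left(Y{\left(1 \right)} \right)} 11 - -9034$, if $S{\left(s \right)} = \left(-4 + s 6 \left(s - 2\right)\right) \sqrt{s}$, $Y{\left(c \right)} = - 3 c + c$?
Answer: $9034 + 2420 i \sqrt{2} \approx 9034.0 + 3422.4 i$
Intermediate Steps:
$Y{\left(c \right)} = - 2 c$
$S{\left(s \right)} = \sqrt{s} \left(-4 + s \left(-12 + 6 s\right)\right)$ ($S{\left(s \right)} = \left(-4 + s 6 \left(-2 + s\right)\right) \sqrt{s} = \left(-4 + s \left(-12 + 6 s\right)\right) \sqrt{s} = \sqrt{s} \left(-4 + s \left(-12 + 6 s\right)\right)$)
$O{\left(2,1 \right)} S{\left(Y{\left(1 \right)} \right)} 11 - -9034 = 5 \sqrt{\left(-2\right) 1} \left(-4 - 12 \left(\left(-2\right) 1\right) + 6 \left(\left(-2\right) 1\right)^{2}\right) 11 - -9034 = 5 \sqrt{-2} \left(-4 - -24 + 6 \left(-2\right)^{2}\right) 11 + 9034 = 5 i \sqrt{2} \left(-4 + 24 + 6 \cdot 4\right) 11 + 9034 = 5 i \sqrt{2} \left(-4 + 24 + 24\right) 11 + 9034 = 5 i \sqrt{2} \cdot 44 \cdot 11 + 9034 = 5 \cdot 44 i \sqrt{2} \cdot 11 + 9034 = 220 i \sqrt{2} \cdot 11 + 9034 = 2420 i \sqrt{2} + 9034 = 9034 + 2420 i \sqrt{2}$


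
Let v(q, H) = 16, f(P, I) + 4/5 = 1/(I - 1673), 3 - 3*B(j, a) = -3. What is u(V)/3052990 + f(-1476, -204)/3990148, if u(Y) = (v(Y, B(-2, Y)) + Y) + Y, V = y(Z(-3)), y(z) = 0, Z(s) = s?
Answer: 57622350981/11432696203055020 ≈ 5.0401e-6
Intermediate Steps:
B(j, a) = 2 (B(j, a) = 1 - ⅓*(-3) = 1 + 1 = 2)
f(P, I) = -⅘ + 1/(-1673 + I) (f(P, I) = -⅘ + 1/(I - 1673) = -⅘ + 1/(-1673 + I))
V = 0
u(Y) = 16 + 2*Y (u(Y) = (16 + Y) + Y = 16 + 2*Y)
u(V)/3052990 + f(-1476, -204)/3990148 = (16 + 2*0)/3052990 + ((6697 - 4*(-204))/(5*(-1673 - 204)))/3990148 = (16 + 0)*(1/3052990) + ((⅕)*(6697 + 816)/(-1877))*(1/3990148) = 16*(1/3052990) + ((⅕)*(-1/1877)*7513)*(1/3990148) = 8/1526495 - 7513/9385*1/3990148 = 8/1526495 - 7513/37447538980 = 57622350981/11432696203055020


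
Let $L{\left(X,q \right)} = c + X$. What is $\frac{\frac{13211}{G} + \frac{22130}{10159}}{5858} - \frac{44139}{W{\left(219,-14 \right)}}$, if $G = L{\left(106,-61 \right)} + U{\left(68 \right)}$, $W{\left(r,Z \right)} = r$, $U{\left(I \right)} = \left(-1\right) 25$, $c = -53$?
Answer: $- \frac{24506720849011}{121641346568} \approx -201.47$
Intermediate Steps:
$L{\left(X,q \right)} = -53 + X$
$U{\left(I \right)} = -25$
$G = 28$ ($G = \left(-53 + 106\right) - 25 = 53 - 25 = 28$)
$\frac{\frac{13211}{G} + \frac{22130}{10159}}{5858} - \frac{44139}{W{\left(219,-14 \right)}} = \frac{\frac{13211}{28} + \frac{22130}{10159}}{5858} - \frac{44139}{219} = \left(13211 \cdot \frac{1}{28} + 22130 \cdot \frac{1}{10159}\right) \frac{1}{5858} - \frac{14713}{73} = \left(\frac{13211}{28} + \frac{22130}{10159}\right) \frac{1}{5858} - \frac{14713}{73} = \frac{134830189}{284452} \cdot \frac{1}{5858} - \frac{14713}{73} = \frac{134830189}{1666319816} - \frac{14713}{73} = - \frac{24506720849011}{121641346568}$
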